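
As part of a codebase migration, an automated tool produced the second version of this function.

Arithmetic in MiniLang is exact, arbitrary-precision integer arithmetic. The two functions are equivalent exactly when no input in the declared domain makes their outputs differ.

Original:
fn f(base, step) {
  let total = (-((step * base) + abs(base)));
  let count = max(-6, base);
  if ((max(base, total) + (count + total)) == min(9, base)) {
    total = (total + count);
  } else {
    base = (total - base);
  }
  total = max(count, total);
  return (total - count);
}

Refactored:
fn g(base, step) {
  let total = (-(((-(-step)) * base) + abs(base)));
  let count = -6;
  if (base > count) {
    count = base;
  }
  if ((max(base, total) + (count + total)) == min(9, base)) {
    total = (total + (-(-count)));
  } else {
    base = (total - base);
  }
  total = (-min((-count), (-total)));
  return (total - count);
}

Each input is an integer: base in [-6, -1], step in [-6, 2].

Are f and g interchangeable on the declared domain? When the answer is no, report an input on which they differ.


Behavior is preserved: although branching structure differs, and comparison usage differs, and min/max/abs usage differs, and statement counts differ, the outputs never diverge.
Tracing base=-4, step=-1: f: total=-8, then count=-4, then ((max(base, total) + (count + total)) == min(9, base)) is false, then base=-4, then total=-4, then returns 0 | g: total=-8, then count=-6, then (base > count) is true, then count=-4, then ((max(base, total) + (count + total)) == min(9, base)) is false, then base=-4, then total=-4, then returns 0 — matching result 0.
Checked all 54 inputs in the declared domain: the outputs agree on every one.
verdict: equivalent


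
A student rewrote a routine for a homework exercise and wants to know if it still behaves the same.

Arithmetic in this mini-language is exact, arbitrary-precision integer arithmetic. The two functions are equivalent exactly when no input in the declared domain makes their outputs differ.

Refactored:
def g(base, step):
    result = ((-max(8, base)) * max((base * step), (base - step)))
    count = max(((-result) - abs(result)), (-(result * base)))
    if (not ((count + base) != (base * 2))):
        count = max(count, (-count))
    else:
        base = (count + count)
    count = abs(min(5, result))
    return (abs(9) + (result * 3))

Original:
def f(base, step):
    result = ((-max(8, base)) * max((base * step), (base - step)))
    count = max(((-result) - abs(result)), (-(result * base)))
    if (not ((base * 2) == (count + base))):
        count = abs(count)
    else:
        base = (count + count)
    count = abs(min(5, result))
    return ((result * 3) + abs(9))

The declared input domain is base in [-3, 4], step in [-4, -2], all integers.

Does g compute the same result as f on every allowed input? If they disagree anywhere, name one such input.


One difference looks behavioral, but it never changes the outcome for any declared input.
Spot check at base=0, step=-4 — f: result becomes -32; next count becomes 0; next (not ((base * 2) == (count + base))) evaluates to false; next base becomes 0; next count becomes 32; next final value -87. g: result becomes -32; next count becomes 0; next (not ((count + base) != (base * 2))) evaluates to true; next count becomes 0; next count becomes 32; next final value -87. Both give -87.
Across all 24 domain points the two functions coincide.
verdict: equivalent


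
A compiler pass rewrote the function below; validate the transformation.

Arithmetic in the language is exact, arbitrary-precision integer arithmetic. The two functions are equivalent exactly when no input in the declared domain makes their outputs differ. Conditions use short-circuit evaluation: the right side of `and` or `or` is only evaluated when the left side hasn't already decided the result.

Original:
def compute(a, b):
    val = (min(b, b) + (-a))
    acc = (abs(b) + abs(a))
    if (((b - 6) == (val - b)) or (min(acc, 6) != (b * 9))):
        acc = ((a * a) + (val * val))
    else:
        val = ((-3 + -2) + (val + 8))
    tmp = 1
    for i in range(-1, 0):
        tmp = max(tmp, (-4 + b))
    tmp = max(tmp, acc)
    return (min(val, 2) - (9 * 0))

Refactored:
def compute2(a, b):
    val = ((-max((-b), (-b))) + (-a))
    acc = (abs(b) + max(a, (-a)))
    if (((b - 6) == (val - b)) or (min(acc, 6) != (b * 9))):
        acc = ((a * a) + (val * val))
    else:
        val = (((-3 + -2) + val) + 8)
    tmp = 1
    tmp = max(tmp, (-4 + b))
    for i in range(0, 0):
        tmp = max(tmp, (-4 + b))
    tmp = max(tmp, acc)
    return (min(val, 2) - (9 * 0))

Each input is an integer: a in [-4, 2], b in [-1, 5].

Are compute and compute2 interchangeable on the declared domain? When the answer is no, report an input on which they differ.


Comparing the listings, the differences include: constant usage differs; and arithmetic usage differs; and loop structure differs; and min/max/abs usage differs; and statement counts differ.
As a probe, take a=0, b=3: compute runs val := 3 | acc := 3 | (((b - 6) == (val - b)) or (min(acc, 6) != (b * 9))): true | acc := 9 | tmp := 1 | iter i=-1: | tmp := 1 | tmp := 9 | result 2; compute2 runs val := 3 | acc := 3 | (((b - 6) == (val - b)) or (min(acc, 6) != (b * 9))): true | acc := 9 | tmp := 1 | tmp := 1 | loop over i: empty range | tmp := 9 | result 2; both end at 2.
Sweeping the whole domain (49 inputs) finds no disagreement.
verdict: equivalent


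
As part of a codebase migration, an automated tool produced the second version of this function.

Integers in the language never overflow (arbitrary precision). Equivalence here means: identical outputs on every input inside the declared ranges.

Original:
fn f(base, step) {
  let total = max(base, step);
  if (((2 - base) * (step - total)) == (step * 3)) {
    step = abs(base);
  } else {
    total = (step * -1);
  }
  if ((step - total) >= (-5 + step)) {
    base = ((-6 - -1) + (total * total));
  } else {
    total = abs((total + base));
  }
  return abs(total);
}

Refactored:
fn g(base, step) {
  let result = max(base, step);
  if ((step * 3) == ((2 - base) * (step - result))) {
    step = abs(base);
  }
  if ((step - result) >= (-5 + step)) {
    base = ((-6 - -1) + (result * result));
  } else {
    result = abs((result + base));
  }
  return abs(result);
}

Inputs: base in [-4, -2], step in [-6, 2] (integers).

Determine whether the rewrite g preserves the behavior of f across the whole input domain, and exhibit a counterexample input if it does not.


The rewrite breaks on base=-4, step=-6, where the results are 2 and 4.
f: total = -4; (((2 - base) * (step - total)) == (step * 3)) -> false; total = 6; ((step - total) >= (-5 + step)) -> false; total = 2; return 2
g: result = -4; ((step * 3) == ((2 - base) * (step - result))) -> false; ((step - result) >= (-5 + step)) -> true; base = 11; return 4
verdict: not equivalent; witness: base=-4, step=-6


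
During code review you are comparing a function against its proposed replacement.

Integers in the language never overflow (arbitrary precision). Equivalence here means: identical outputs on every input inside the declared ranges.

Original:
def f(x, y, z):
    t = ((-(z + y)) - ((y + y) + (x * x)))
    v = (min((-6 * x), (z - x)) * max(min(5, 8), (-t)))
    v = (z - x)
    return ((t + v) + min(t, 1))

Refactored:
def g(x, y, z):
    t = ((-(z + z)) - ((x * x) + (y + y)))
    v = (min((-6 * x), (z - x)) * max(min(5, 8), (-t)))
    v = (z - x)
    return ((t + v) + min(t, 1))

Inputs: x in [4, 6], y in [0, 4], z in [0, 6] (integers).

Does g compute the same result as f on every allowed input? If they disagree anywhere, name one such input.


Not equivalent: x=4, y=0, z=1 separates them (-37 vs -39).
f: t becomes -17; next v becomes -408; next v becomes -3; next final value -37
g: t becomes -18; next v becomes -432; next v becomes -3; next final value -39
verdict: not equivalent; witness: x=4, y=0, z=1


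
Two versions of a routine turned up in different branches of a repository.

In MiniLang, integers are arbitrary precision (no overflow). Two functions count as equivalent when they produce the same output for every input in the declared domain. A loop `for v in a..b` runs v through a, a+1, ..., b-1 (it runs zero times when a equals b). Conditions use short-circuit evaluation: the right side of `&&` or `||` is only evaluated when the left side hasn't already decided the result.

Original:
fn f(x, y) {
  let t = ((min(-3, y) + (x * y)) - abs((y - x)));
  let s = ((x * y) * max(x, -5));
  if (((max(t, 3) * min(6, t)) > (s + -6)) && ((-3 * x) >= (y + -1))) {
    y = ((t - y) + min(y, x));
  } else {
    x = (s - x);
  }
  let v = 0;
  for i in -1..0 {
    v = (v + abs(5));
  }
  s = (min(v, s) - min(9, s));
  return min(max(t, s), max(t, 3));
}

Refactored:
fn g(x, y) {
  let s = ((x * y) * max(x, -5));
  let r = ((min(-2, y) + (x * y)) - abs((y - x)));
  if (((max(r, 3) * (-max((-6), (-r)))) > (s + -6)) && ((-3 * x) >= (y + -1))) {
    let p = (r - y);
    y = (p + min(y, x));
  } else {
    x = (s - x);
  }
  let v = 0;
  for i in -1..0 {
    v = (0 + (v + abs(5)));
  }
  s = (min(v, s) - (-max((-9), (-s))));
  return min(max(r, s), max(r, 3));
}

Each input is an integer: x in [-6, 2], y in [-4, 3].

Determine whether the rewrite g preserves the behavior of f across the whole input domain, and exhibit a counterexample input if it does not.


The rewrite breaks on x=-6, y=-2, where the results are 5 and 6.
f: t := 5 | s := -60 | (((max(t, 3) * min(6, t)) > (s + -6)) && ((-3 * x) >= (y + -1))): true | y := 1 | v := 0 | iter i=-1: | v := 5 | s := 0 | result 5
g: s := -60 | r := 6 | (((max(r, 3) * (-max((-6), (-r)))) > (s + -6)) && ((-3 * x) >= (y + -1))): true | p := 8 | y := 2 | v := 0 | iter i=-1: | v := 5 | s := 0 | result 6
verdict: not equivalent; witness: x=-6, y=-2


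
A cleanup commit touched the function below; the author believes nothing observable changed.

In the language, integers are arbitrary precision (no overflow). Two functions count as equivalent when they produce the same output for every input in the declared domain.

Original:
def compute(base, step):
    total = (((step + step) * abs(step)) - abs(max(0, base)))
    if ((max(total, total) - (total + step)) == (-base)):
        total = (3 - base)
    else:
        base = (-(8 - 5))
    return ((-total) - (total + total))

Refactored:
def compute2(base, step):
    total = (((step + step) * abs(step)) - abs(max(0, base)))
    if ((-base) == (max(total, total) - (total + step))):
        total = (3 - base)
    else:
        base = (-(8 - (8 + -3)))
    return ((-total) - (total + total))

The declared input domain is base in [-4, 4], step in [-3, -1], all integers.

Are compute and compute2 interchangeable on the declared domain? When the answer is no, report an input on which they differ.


Although constant usage differs, arithmetic usage differs, 27/27 inputs agree.
verdict: equivalent


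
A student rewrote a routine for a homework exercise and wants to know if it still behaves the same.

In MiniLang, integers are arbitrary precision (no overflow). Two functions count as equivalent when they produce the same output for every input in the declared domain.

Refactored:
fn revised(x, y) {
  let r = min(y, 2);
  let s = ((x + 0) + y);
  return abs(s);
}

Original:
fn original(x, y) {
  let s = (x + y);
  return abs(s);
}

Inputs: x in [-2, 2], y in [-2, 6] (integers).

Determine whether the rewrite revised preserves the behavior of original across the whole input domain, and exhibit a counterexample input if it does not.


A substantive addition is an assignment to `r` whose value nothing reads; no result depends on it.
As a probe, take x=-2, y=0: original runs s = -2; return 2; revised runs r = 0; s = -2; return 2; both end at 2.
Checked all 45 inputs in the declared domain: the outputs agree on every one.
verdict: equivalent


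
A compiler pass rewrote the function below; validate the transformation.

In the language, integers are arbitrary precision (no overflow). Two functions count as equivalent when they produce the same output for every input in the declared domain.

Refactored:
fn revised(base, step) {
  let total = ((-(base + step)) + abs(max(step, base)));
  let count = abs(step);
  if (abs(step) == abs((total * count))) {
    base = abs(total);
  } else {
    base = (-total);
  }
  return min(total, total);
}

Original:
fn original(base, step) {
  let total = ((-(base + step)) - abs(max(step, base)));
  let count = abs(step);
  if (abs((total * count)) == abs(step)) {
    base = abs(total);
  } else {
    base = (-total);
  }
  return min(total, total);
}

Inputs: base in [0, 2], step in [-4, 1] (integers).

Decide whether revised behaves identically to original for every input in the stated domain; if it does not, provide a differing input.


The rewrite breaks on base=0, step=1, where the results are -2 and 0.
original: total becomes -2; next count becomes 1; next (abs((total * count)) == abs(step)) evaluates to false; next base becomes 2; next final value -2
revised: total becomes 0; next count becomes 1; next (abs(step) == abs((total * count))) evaluates to false; next base becomes 0; next final value 0
verdict: not equivalent; witness: base=0, step=1


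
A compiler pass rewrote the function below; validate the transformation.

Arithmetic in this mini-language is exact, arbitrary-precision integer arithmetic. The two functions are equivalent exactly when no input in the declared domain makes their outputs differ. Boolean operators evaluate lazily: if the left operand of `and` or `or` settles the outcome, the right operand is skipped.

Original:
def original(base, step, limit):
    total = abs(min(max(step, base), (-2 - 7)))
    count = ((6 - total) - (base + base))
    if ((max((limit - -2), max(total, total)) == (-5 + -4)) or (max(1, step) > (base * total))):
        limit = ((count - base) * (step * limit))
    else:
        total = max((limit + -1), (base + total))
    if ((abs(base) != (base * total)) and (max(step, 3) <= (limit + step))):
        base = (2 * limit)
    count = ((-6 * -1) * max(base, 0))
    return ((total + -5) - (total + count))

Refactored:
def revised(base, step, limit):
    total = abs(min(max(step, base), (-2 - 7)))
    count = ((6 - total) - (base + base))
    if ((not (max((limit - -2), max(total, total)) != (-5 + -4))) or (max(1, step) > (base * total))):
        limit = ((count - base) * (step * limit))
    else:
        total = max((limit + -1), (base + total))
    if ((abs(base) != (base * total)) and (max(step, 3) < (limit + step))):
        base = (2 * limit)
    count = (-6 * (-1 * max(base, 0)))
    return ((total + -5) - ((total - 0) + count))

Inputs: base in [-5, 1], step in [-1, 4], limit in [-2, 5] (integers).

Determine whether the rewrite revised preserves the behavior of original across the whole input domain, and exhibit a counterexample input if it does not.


At base=1, step=-1, limit=4: original gives -53, revised gives -11.
verdict: not equivalent; witness: base=1, step=-1, limit=4


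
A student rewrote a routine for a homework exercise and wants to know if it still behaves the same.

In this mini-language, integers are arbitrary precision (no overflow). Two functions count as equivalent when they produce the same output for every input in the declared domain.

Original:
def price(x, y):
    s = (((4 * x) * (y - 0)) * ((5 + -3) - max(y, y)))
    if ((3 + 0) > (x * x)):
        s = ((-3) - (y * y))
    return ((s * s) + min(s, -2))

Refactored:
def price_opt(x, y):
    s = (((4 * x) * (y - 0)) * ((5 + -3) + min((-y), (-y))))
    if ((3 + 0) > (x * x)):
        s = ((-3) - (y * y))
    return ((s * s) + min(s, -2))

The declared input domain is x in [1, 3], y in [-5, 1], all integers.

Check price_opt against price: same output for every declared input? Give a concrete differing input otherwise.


Equivalent — the differences include min/max/abs usage differs, arithmetic usage differs, yet no declared input distinguishes the two.
Tracing x=3, y=-4: price: s = -288; ((3 + 0) > (x * x)) -> false; return 82656 | price_opt: s = -288; ((3 + 0) > (x * x)) -> false; return 82656 — matching result 82656.
Every one of the 21 inputs gives matching results.
verdict: equivalent


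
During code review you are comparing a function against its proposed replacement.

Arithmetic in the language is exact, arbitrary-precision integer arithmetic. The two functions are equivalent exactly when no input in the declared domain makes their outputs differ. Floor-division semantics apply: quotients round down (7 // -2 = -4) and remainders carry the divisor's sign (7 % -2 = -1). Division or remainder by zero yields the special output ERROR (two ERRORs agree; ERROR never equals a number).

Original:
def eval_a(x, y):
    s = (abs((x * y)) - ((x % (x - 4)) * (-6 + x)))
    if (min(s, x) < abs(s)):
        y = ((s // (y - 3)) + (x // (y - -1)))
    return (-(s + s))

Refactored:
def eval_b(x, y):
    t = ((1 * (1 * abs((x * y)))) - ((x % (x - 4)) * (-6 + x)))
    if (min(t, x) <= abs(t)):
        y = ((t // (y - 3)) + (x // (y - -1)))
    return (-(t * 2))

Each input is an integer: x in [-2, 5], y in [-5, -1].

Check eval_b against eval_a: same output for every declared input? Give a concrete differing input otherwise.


Try x=0, y=-1.
eval_a: s becomes 0; next (min(s, x) < abs(s)) evaluates to false; next final value 0
eval_b: t becomes 0; next (min(t, x) <= abs(t)) evaluates to true; next hits division by zero so the output is ERROR
0 and ERROR differ, so these are not the same function on this domain.
verdict: not equivalent; witness: x=0, y=-1


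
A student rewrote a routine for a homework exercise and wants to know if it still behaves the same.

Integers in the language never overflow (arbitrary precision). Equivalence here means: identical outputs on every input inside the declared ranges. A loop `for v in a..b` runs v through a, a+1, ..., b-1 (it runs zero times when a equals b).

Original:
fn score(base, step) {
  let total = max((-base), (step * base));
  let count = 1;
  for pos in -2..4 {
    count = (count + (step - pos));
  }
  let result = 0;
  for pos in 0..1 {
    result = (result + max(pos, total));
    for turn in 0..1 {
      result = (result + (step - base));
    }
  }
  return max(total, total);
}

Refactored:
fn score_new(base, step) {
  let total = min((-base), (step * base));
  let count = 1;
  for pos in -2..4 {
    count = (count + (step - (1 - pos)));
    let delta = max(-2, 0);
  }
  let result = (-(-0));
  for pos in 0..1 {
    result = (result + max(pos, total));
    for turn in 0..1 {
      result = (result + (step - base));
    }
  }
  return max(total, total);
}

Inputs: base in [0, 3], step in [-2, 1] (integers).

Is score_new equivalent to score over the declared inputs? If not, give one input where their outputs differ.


base=1, step=-2 yields -1 from score but -2 from score_new.
verdict: not equivalent; witness: base=1, step=-2


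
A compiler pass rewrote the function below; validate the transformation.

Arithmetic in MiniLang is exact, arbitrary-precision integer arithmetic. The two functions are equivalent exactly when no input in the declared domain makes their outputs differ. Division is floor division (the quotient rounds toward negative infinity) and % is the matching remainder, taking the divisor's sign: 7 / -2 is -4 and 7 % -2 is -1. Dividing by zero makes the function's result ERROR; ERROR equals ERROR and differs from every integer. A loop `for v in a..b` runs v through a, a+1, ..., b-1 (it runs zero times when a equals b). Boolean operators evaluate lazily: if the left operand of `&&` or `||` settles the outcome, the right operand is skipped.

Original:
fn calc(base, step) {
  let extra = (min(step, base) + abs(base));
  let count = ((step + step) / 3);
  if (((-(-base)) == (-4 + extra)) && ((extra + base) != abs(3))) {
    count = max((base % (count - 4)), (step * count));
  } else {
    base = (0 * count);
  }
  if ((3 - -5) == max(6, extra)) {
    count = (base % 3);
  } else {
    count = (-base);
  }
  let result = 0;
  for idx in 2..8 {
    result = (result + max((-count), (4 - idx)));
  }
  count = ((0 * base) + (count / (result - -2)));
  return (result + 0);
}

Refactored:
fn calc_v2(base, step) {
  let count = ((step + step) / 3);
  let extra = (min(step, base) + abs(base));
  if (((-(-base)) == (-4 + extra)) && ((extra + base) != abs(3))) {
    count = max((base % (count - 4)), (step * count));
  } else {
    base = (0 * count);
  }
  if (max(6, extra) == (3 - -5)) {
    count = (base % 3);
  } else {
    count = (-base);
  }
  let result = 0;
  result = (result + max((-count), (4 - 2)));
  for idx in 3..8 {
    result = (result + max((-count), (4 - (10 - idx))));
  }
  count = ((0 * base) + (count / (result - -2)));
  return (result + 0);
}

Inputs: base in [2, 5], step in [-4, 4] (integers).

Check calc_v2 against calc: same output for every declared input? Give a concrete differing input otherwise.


The two are interchangeable: min/max/abs usage differs; also arithmetic usage differs; also statement counts differ; also constant usage differs; also loop structure differs, and every declared input agrees.
Tracing base=3, step=-3: calc: extra=0, then count=-2, then (((-(-base)) == (-4 + extra)) && ((extra + base) != abs(3))) is false, then base=0, then ((3 - -5) == max(6, extra)) is false, then count=0, then result=0, then (idx=2), then result=2, then (idx=3), then result=3, then (idx=4), then result=3, then (idx=5), then result=3, then (idx=6), then result=3, then (idx=7), then result=3, then count=0, then returns 3 | calc_v2: count=-2, then extra=0, then (((-(-base)) == (-4 + extra)) && ((extra + base) != abs(3))) is false, then base=0, then (max(6, extra) == (3 - -5)) is false, then count=0, then result=0, then result=2, then (idx=3), then result=2, then (idx=4), then result=2, then (idx=5), then result=2, then (idx=6), then result=2, then (idx=7), then result=3, then count=0, then returns 3 — matching result 3.
An exhaustive pass over the 36 declared inputs shows identical outputs.
verdict: equivalent


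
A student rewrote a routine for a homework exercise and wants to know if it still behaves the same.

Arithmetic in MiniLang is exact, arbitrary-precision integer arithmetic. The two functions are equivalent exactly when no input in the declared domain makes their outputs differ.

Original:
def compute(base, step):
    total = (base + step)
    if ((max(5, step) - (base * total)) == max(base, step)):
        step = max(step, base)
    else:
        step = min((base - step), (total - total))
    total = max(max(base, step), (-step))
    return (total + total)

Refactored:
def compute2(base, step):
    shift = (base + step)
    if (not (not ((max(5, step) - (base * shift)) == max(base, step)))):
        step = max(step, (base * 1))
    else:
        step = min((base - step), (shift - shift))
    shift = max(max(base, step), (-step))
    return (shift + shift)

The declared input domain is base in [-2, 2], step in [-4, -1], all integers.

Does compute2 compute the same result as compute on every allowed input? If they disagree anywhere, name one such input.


Side by side, the visible changes include: constant usage differs, boolean connective usage differs, local variable names differ, arithmetic usage differs.
Spot check at base=-1, step=-2 — compute: total becomes -3; next ((max(5, step) - (base * total)) == max(base, step)) evaluates to false; next step becomes 0; next total becomes 0; next final value 0. compute2: shift becomes -3; next (not (not ((max(5, step) - (base * shift)) == max(base, step)))) evaluates to false; next step becomes 0; next shift becomes 0; next final value 0. Both give 0.
An exhaustive pass over the 20 declared inputs shows identical outputs.
verdict: equivalent


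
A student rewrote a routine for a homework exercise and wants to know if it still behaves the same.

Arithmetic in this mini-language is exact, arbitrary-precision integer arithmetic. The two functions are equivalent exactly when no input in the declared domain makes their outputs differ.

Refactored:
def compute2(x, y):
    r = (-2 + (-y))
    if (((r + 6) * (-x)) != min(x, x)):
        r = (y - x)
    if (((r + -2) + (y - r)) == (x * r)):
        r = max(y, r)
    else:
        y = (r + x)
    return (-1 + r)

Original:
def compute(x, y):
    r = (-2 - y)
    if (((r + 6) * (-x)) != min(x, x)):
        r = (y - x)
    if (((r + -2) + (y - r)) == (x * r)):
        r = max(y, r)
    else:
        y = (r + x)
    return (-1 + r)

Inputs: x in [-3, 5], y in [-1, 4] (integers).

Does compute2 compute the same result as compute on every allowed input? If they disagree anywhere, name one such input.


Equivalent — the differences include arithmetic usage differs, yet no declared input distinguishes the two.
Spot check at x=-1, y=3 — compute: r becomes -5; next (((r + 6) * (-x)) != min(x, x)) evaluates to true; next r becomes 4; next (((r + -2) + (y - r)) == (x * r)) evaluates to false; next y becomes 3; next final value 3. compute2: r becomes -5; next (((r + 6) * (-x)) != min(x, x)) evaluates to true; next r becomes 4; next (((r + -2) + (y - r)) == (x * r)) evaluates to false; next y becomes 3; next final value 3. Both give 3.
Checked all 54 inputs in the declared domain: the outputs agree on every one.
verdict: equivalent


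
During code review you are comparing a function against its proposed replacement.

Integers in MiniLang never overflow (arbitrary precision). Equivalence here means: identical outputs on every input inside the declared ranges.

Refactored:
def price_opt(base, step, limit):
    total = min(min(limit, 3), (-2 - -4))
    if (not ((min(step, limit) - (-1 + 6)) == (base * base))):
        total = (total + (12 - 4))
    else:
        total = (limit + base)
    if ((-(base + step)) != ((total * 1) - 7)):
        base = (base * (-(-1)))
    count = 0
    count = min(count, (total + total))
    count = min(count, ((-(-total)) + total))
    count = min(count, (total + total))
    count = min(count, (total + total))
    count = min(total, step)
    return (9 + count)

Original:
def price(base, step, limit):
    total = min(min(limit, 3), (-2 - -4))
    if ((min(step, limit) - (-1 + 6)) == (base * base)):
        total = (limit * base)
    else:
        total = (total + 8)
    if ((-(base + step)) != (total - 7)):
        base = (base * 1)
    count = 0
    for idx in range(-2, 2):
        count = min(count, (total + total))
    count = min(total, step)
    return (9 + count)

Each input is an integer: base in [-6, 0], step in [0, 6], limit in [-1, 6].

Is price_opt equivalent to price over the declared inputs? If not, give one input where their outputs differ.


The rewrite breaks on base=-1, step=6, limit=6, where the results are 3 and 14.
price: total := 2 | ((min(step, limit) - (-1 + 6)) == (base * base)): true | total := -6 | ((-(base + step)) != (total - 7)): true | base := -1 | count := 0 | iter idx=-2: | count := -12 | iter idx=-1: | count := -12 | iter idx=0: | count := -12 | iter idx=1: | count := -12 | count := -6 | result 3
price_opt: total := 2 | (not ((min(step, limit) - (-1 + 6)) == (base * base))): false | total := 5 | ((-(base + step)) != ((total * 1) - 7)): true | base := -1 | count := 0 | count := 0 | count := 0 | count := 0 | count := 0 | count := 5 | result 14
verdict: not equivalent; witness: base=-1, step=6, limit=6


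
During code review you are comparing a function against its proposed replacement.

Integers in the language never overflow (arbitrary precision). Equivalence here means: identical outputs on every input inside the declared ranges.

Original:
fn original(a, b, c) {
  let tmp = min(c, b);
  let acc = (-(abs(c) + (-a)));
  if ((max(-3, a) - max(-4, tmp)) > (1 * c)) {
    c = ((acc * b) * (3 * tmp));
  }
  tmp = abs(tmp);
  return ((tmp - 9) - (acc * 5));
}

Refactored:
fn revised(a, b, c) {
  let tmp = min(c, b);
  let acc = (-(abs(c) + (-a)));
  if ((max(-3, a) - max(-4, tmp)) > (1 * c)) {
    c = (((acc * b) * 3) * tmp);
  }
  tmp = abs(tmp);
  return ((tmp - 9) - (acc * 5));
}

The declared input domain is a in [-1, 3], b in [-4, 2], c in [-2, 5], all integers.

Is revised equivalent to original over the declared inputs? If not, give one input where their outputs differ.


Side by side, the visible changes include: same computation, different form.
As a probe, take a=-1, b=0, c=5: original runs tmp := 0 | acc := -6 | ((max(-3, a) - max(-4, tmp)) > (1 * c)): false | tmp := 0 | result 21; revised runs tmp := 0 | acc := -6 | ((max(-3, a) - max(-4, tmp)) > (1 * c)): false | tmp := 0 | result 21; both end at 21.
An exhaustive pass over the 280 declared inputs shows identical outputs.
verdict: equivalent


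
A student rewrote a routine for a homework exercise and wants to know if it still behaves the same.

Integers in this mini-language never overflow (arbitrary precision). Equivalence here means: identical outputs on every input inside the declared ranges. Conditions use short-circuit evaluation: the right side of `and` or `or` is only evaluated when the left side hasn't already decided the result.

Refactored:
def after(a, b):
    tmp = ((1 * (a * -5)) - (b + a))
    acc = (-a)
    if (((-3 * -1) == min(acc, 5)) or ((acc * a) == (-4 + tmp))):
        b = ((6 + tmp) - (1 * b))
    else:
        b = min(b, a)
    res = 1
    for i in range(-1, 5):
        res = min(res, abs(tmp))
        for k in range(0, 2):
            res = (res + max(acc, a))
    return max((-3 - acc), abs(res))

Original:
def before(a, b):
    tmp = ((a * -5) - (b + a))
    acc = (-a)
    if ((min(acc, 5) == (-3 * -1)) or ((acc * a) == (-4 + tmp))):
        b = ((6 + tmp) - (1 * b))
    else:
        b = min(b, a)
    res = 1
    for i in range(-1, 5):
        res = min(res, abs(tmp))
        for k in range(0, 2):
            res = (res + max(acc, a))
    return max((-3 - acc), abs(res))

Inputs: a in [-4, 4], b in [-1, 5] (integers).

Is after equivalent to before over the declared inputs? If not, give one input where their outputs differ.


Comparing the listings, the differences include: constant usage differs, plus arithmetic usage differs.
Spot check at a=-1, b=5 — before: tmp becomes 1; next acc becomes 1; next ((min(acc, 5) == (-3 * -1)) or ((acc * a) == (-4 + tmp))) evaluates to false; next b becomes -1; next res becomes 1; next at i=-1:; next res becomes 1; next at k=0:; next res becomes 2; next at k=1:; next res becomes 3; next at i=0:; next res becomes 1; next at k=0:; next res becomes 2; next at k=1:; next res becomes 3; next at i=1:; next res becomes 1; next at k=0:; next res becomes 2; next at k=1:; next res becomes 3; next at i=2:; next res becomes 1; next at k=0:; next res becomes 2; next at k=1:; next res becomes 3; next at i=3:; next res becomes 1; next at k=0:; next res becomes 2; next at k=1:; next res becomes 3; next at i=4:; next res becomes 1; next at k=0:; next res becomes 2; next at k=1:; next res becomes 3; next final value 3. after: tmp becomes 1; next acc becomes 1; next (((-3 * -1) == min(acc, 5)) or ((acc * a) == (-4 + tmp))) evaluates to false; next b becomes -1; next res becomes 1; next at i=-1:; next res becomes 1; next at k=0:; next res becomes 2; next at k=1:; next res becomes 3; next at i=0:; next res becomes 1; next at k=0:; next res becomes 2; next at k=1:; next res becomes 3; next at i=1:; next res becomes 1; next at k=0:; next res becomes 2; next at k=1:; next res becomes 3; next at i=2:; next res becomes 1; next at k=0:; next res becomes 2; next at k=1:; next res becomes 3; next at i=3:; next res becomes 1; next at k=0:; next res becomes 2; next at k=1:; next res becomes 3; next at i=4:; next res becomes 1; next at k=0:; next res becomes 2; next at k=1:; next res becomes 3; next final value 3. Both give 3.
Across all 63 domain points the two functions coincide.
verdict: equivalent


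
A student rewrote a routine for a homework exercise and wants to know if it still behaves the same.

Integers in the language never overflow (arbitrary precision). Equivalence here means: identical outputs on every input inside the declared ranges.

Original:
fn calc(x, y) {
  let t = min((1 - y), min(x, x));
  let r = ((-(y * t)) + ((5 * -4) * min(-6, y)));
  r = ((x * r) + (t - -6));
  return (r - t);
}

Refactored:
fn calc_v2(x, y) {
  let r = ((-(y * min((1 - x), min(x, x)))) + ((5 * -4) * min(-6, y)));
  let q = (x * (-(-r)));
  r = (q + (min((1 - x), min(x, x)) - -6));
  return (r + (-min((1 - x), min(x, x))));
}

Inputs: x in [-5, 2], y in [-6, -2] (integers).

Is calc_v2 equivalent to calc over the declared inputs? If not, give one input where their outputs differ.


Input x=1, y=-6: 132 from calc versus 126 from calc_v2.
verdict: not equivalent; witness: x=1, y=-6


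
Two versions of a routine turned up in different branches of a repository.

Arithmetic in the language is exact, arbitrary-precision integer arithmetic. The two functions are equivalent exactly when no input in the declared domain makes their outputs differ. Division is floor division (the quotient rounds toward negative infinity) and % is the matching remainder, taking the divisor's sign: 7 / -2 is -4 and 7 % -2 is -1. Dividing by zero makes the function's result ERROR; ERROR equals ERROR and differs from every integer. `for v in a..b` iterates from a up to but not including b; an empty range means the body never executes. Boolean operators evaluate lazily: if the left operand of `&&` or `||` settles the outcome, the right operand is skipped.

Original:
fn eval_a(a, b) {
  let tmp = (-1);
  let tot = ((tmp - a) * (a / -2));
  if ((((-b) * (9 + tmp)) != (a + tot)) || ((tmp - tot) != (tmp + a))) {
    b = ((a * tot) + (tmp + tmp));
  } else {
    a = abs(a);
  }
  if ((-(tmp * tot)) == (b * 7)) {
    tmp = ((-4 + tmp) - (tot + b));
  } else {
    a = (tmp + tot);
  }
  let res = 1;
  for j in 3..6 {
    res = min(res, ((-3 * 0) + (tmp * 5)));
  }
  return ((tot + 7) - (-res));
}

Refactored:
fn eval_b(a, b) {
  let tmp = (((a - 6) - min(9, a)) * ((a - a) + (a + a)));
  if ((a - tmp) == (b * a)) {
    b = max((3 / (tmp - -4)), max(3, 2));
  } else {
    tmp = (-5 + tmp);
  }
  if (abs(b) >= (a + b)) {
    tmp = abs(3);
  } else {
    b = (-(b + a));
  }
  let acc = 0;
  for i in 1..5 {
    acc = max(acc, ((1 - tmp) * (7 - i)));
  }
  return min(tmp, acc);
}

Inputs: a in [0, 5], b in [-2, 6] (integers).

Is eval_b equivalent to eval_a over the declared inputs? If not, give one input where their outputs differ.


Not equivalent: a=0, b=-2 separates them (2 vs 0).
eval_a: tmp := -1 | tot := 0 | ((((-b) * (9 + tmp)) != (a + tot)) || ((tmp - tot) != (tmp + a))): true | b := -2 | ((-(tmp * tot)) == (b * 7)): false | a := -1 | res := 1 | iter j=3: | res := -5 | iter j=4: | res := -5 | iter j=5: | res := -5 | result 2
eval_b: tmp := 0 | ((a - tmp) == (b * a)): true | b := 3 | (abs(b) >= (a + b)): true | tmp := 3 | acc := 0 | iter i=1: | acc := 0 | iter i=2: | acc := 0 | iter i=3: | acc := 0 | iter i=4: | acc := 0 | result 0
verdict: not equivalent; witness: a=0, b=-2


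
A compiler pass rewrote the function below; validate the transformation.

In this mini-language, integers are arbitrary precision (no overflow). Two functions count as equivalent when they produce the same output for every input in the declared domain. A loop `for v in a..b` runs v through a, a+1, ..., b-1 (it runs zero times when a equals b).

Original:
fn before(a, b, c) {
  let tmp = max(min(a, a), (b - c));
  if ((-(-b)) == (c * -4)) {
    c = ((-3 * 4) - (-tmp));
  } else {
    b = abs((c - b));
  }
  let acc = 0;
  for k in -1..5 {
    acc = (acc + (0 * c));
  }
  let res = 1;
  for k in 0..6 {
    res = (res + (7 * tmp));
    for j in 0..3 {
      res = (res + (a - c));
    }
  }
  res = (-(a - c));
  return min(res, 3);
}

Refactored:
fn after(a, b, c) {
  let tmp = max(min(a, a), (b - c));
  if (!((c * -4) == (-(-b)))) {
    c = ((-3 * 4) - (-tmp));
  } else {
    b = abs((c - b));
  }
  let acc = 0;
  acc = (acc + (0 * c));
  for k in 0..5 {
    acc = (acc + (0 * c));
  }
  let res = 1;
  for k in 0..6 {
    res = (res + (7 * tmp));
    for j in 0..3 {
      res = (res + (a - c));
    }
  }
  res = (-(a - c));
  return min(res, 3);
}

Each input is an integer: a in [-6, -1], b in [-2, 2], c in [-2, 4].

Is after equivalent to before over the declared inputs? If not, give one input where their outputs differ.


Not equivalent: a=-6, b=-2, c=-2 separates them (3 vs -6).
before: tmp becomes 0; next ((-(-b)) == (c * -4)) evaluates to false; next b becomes 0; next acc becomes 0; next at k=-1:; next acc becomes 0; next at k=0:; next acc becomes 0; next at k=1:; next acc becomes 0; next at k=2:; next acc becomes 0; next at k=3:; next acc becomes 0; next at k=4:; next acc becomes 0; next res becomes 1; next at k=0:; next res becomes 1; next at j=0:; next res becomes -3; next at j=1:; next res becomes -7; next at j=2:; next res becomes -11; next at k=1:; next res becomes -11; next at j=0:; next res becomes -15; next at j=1:; next res becomes -19; next at j=2:; next res becomes -23; next at k=2:; next res becomes -23; next at j=0:; next res becomes -27; next at j=1:; next res becomes -31; next at j=2:; next res becomes -35; next at k=3:; next res becomes -35; next at j=0:; next res becomes -39; next at j=1:; next res becomes -43; next at j=2:; next res becomes -47; next at k=4:; next res becomes -47; next at j=0:; next res becomes -51; next at j=1:; next res becomes -55; next at j=2:; next res becomes -59; next at k=5:; next res becomes -59; next at j=0:; next res becomes -63; next at j=1:; next res becomes -67; next at j=2:; next res becomes -71; next res becomes 4; next final value 3
after: tmp becomes 0; next (!((c * -4) == (-(-b)))) evaluates to true; next c becomes -12; next acc becomes 0; next acc becomes 0; next at k=0:; next acc becomes 0; next at k=1:; next acc becomes 0; next at k=2:; next acc becomes 0; next at k=3:; next acc becomes 0; next at k=4:; next acc becomes 0; next res becomes 1; next at k=0:; next res becomes 1; next at j=0:; next res becomes 7; next at j=1:; next res becomes 13; next at j=2:; next res becomes 19; next at k=1:; next res becomes 19; next at j=0:; next res becomes 25; next at j=1:; next res becomes 31; next at j=2:; next res becomes 37; next at k=2:; next res becomes 37; next at j=0:; next res becomes 43; next at j=1:; next res becomes 49; next at j=2:; next res becomes 55; next at k=3:; next res becomes 55; next at j=0:; next res becomes 61; next at j=1:; next res becomes 67; next at j=2:; next res becomes 73; next at k=4:; next res becomes 73; next at j=0:; next res becomes 79; next at j=1:; next res becomes 85; next at j=2:; next res becomes 91; next at k=5:; next res becomes 91; next at j=0:; next res becomes 97; next at j=1:; next res becomes 103; next at j=2:; next res becomes 109; next res becomes -6; next final value -6
verdict: not equivalent; witness: a=-6, b=-2, c=-2


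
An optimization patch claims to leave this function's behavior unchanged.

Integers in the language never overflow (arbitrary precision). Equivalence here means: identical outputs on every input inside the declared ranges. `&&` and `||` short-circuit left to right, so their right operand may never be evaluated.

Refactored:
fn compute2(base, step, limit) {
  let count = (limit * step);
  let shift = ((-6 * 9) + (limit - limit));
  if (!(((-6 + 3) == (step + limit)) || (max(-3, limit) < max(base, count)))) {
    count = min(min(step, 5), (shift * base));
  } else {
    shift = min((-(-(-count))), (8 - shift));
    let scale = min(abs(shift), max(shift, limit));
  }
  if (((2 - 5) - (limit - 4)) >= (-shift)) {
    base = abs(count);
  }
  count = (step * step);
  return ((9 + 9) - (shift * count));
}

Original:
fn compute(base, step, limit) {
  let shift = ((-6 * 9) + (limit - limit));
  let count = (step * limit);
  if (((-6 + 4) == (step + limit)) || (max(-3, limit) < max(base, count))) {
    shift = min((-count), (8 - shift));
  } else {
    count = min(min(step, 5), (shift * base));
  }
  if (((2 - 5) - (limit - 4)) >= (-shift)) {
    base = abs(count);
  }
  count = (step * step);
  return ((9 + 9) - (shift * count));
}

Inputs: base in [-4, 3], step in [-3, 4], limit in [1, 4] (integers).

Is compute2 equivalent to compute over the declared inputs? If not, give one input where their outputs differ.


Run the pair on base=-4, step=-3, limit=1.
compute: shift becomes -54; next count becomes -3; next (((-6 + 4) == (step + limit)) || (max(-3, limit) < max(base, count))) evaluates to true; next shift becomes 3; next (((2 - 5) - (limit - 4)) >= (-shift)) evaluates to true; next base becomes 3; next count becomes 9; next final value -9
compute2: count becomes -3; next shift becomes -54; next (!(((-6 + 3) == (step + limit)) || (max(-3, limit) < max(base, count)))) evaluates to true; next count becomes -3; next (((2 - 5) - (limit - 4)) >= (-shift)) evaluates to false; next count becomes 9; next final value 504
-9 against 504: the behavior changed.
verdict: not equivalent; witness: base=-4, step=-3, limit=1
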